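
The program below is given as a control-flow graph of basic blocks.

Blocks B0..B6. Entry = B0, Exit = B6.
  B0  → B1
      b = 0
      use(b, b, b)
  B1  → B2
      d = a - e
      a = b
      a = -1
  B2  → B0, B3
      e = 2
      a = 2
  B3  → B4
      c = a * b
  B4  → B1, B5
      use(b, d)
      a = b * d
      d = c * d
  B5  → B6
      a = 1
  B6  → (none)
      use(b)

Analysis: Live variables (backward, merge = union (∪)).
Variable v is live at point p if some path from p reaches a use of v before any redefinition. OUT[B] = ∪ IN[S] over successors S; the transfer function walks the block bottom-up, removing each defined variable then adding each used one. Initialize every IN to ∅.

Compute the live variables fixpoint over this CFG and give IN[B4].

Answer: {b, c, d, e}

Working:
Per-block solution:
  B0:   IN={a, e}   OUT={a, b, e}
  B1:   IN={a, b, e}   OUT={b, d}
  B2:   IN={b, d}   OUT={a, b, d, e}
  B3:   IN={a, b, d, e}   OUT={b, c, d, e}
  B4:   IN={b, c, d, e}   OUT={a, b, e}
  B5:   IN={b}   OUT={b}
  B6:   IN={b}   OUT={}

Merge at B4: OUT[B4] = IN[B1] ⊔ IN[B5] = {a, b, e}
Applying B4's transfer function to that OUT value gives IN[B4] (row B4 above).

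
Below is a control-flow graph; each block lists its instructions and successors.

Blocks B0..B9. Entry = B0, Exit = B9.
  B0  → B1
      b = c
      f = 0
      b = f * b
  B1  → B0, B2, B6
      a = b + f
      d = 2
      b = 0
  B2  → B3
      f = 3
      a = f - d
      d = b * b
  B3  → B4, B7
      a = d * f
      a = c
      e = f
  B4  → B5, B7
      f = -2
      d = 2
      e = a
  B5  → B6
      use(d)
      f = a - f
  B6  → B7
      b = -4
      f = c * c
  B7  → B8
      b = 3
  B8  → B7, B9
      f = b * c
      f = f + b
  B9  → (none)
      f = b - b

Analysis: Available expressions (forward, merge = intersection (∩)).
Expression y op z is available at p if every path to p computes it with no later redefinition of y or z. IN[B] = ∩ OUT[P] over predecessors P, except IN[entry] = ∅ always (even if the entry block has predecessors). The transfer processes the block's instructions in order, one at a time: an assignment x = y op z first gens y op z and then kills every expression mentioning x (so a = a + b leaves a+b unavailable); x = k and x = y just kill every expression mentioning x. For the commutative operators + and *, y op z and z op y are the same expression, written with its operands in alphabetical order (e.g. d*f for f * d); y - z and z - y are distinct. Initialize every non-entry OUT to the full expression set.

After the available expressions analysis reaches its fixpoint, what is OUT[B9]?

Converged values:
  B0:   IN={}   OUT={}
  B1:   IN={}   OUT={}
  B2:   IN={}   OUT={b*b}
  B3:   IN={b*b}   OUT={b*b, d*f}
  B4:   IN={b*b, d*f}   OUT={b*b}
  B5:   IN={b*b}   OUT={b*b}
  B6:   IN={}   OUT={c*c}
  B7:   IN={}   OUT={}
  B8:   IN={}   OUT={b*c}
  B9:   IN={b*c}   OUT={b*c, b-b}

Merge at B9: IN[B9] = OUT[B8] = {b*c}
Applying B9's transfer function to that IN value gives OUT[B9] (row B9 above).

Answer: {b*c, b-b}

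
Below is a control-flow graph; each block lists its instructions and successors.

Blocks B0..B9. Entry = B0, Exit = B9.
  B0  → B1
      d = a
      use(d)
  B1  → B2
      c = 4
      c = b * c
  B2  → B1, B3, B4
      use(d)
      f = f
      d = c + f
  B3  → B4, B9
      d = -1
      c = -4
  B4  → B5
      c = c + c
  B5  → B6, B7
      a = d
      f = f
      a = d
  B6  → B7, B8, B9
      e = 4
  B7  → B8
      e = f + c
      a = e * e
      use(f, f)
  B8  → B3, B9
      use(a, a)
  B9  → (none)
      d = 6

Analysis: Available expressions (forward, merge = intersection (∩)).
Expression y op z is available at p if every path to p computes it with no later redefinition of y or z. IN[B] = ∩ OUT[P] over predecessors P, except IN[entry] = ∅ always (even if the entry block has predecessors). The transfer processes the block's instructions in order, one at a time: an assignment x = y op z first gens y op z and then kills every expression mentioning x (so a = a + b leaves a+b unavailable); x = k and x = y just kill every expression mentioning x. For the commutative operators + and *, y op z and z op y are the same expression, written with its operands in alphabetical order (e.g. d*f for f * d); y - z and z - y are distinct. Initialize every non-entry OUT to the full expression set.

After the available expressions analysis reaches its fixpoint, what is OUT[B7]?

Per-block solution:
  B0:  IN={}  OUT={}
  B1:  IN={}  OUT={}
  B2:  IN={}  OUT={c+f}
  B3:  IN={}  OUT={}
  B4:  IN={}  OUT={}
  B5:  IN={}  OUT={}
  B6:  IN={}  OUT={}
  B7:  IN={}  OUT={c+f, e*e}
  B8:  IN={}  OUT={}
  B9:  IN={}  OUT={}

Merge at B7: IN[B7] = OUT[B5] ∩ OUT[B6] = {}
Applying B7's transfer function to that IN value gives OUT[B7] (row B7 above).

Answer: {c+f, e*e}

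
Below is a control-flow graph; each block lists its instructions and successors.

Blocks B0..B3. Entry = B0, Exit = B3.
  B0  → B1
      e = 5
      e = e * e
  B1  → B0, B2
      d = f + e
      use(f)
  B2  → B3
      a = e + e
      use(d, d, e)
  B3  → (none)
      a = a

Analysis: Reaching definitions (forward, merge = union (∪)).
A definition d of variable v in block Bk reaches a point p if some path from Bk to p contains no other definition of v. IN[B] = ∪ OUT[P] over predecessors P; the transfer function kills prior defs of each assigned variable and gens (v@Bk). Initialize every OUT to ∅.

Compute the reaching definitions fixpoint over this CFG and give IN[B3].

Fixpoint table:
  B0: | IN={d@B1, e@B0} | OUT={d@B1, e@B0}
  B1: | IN={d@B1, e@B0} | OUT={d@B1, e@B0}
  B2: | IN={d@B1, e@B0} | OUT={a@B2, d@B1, e@B0}
  B3: | IN={a@B2, d@B1, e@B0} | OUT={a@B3, d@B1, e@B0}

Merge at B3: IN[B3] = OUT[B2] = {a@B2, d@B1, e@B0}

Answer: {a@B2, d@B1, e@B0}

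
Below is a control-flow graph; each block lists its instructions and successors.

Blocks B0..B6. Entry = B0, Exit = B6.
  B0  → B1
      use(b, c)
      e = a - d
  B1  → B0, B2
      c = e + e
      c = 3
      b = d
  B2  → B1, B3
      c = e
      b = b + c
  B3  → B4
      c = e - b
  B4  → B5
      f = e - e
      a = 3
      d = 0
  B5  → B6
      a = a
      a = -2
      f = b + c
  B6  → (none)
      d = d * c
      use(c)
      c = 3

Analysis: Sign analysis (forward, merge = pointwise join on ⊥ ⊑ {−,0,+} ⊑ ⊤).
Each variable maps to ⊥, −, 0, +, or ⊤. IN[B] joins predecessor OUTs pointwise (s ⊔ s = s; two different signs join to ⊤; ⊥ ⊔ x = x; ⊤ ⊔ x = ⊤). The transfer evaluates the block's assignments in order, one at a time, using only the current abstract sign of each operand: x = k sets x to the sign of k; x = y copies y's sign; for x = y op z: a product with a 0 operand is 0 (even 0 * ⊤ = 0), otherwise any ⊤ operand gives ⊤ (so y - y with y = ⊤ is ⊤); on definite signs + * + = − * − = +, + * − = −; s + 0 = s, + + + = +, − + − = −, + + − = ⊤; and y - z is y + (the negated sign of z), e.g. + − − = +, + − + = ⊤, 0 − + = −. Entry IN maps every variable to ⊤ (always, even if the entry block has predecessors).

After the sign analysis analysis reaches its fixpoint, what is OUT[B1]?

Answer: {a: ⊤, b: ⊤, c: +, d: ⊤, e: ⊤, f: ⊤}

Derivation:
Fixpoint table:
  B0: | IN=(all ⊤) | OUT=(all ⊤)
  B1: | IN=(all ⊤) | OUT={c:+; rest ⊤}
  B2: | IN={c:+; rest ⊤} | OUT=(all ⊤)
  B3: | IN=(all ⊤) | OUT=(all ⊤)
  B4: | IN=(all ⊤) | OUT={a:+, d:0; rest ⊤}
  B5: | IN={a:+, d:0; rest ⊤} | OUT={a:-, d:0; rest ⊤}
  B6: | IN={a:-, d:0; rest ⊤} | OUT={a:-, c:+, d:0; rest ⊤}

Merge at B1: IN[B1] = OUT[B0] ⊔ OUT[B2] = {a: ⊤, b: ⊤, c: ⊤, d: ⊤, e: ⊤, f: ⊤}
Applying B1's transfer function to that IN value gives OUT[B1] (row B1 above).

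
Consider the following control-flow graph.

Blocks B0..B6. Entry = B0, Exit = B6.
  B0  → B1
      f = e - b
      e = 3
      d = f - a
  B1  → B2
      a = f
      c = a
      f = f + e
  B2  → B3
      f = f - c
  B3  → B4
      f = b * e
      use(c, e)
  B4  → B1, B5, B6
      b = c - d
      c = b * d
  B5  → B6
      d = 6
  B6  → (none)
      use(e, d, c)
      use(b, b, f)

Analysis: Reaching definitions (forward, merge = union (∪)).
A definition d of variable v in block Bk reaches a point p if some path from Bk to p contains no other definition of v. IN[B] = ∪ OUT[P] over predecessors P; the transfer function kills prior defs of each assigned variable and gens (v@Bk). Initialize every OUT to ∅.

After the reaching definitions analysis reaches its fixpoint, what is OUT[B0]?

Answer: {d@B0, e@B0, f@B0}

Derivation:
Converged values:
  B0: | IN={} | OUT={d@B0, e@B0, f@B0}
  B1: | IN={a@B1, b@B4, c@B4, d@B0, e@B0, f@B0, f@B3} | OUT={a@B1, b@B4, c@B1, d@B0, e@B0, f@B1}
  B2: | IN={a@B1, b@B4, c@B1, d@B0, e@B0, f@B1} | OUT={a@B1, b@B4, c@B1, d@B0, e@B0, f@B2}
  B3: | IN={a@B1, b@B4, c@B1, d@B0, e@B0, f@B2} | OUT={a@B1, b@B4, c@B1, d@B0, e@B0, f@B3}
  B4: | IN={a@B1, b@B4, c@B1, d@B0, e@B0, f@B3} | OUT={a@B1, b@B4, c@B4, d@B0, e@B0, f@B3}
  B5: | IN={a@B1, b@B4, c@B4, d@B0, e@B0, f@B3} | OUT={a@B1, b@B4, c@B4, d@B5, e@B0, f@B3}
  B6: | IN={a@B1, b@B4, c@B4, d@B0, d@B5, e@B0, f@B3} | OUT={a@B1, b@B4, c@B4, d@B0, d@B5, e@B0, f@B3}

B0 is the boundary node: IN[B0] = {}
Applying B0's transfer function to that IN value gives OUT[B0] (row B0 above).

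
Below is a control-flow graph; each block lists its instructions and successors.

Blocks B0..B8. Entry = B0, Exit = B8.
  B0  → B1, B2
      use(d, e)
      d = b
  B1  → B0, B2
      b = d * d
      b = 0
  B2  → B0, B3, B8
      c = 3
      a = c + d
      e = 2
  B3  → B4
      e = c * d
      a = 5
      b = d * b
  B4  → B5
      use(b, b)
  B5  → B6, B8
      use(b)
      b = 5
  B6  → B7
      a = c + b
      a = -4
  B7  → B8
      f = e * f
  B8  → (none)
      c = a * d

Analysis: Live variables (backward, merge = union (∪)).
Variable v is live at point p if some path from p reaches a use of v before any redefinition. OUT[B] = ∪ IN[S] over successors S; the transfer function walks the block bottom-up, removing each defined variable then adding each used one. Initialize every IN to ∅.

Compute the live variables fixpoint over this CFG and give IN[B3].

Converged values:
  B0: | IN={b, d, e, f} | OUT={b, d, e, f}
  B1: | IN={d, e, f} | OUT={b, d, e, f}
  B2: | IN={b, d, f} | OUT={a, b, c, d, e, f}
  B3: | IN={b, c, d, f} | OUT={a, b, c, d, e, f}
  B4: | IN={a, b, c, d, e, f} | OUT={a, b, c, d, e, f}
  B5: | IN={a, b, c, d, e, f} | OUT={a, b, c, d, e, f}
  B6: | IN={b, c, d, e, f} | OUT={a, d, e, f}
  B7: | IN={a, d, e, f} | OUT={a, d}
  B8: | IN={a, d} | OUT={}

Merge at B3: OUT[B3] = IN[B4] = {a, b, c, d, e, f}
Applying B3's transfer function to that OUT value gives IN[B3] (row B3 above).

Answer: {b, c, d, f}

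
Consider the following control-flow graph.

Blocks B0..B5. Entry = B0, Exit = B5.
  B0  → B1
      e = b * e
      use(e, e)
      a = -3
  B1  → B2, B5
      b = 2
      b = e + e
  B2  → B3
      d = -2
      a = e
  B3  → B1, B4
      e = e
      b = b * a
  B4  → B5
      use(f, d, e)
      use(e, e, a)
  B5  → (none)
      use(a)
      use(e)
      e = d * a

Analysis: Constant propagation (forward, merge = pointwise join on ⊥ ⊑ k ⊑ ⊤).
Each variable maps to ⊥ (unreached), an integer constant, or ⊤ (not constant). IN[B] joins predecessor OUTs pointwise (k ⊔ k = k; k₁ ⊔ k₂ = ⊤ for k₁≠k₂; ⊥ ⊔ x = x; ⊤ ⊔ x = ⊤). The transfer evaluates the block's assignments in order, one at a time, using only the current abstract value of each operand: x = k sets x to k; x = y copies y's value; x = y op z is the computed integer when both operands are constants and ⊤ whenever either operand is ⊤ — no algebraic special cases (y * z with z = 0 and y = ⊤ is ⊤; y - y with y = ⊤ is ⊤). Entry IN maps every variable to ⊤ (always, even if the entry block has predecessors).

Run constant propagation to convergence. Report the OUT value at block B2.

Answer: {a: ⊤, b: ⊤, c: ⊤, d: -2, e: ⊤, f: ⊤}

Working:
Converged values:
  B0: | IN=(all ⊤) | OUT={a:-3; rest ⊤}
  B1: | IN=(all ⊤) | OUT=(all ⊤)
  B2: | IN=(all ⊤) | OUT={d:-2; rest ⊤}
  B3: | IN={d:-2; rest ⊤} | OUT={d:-2; rest ⊤}
  B4: | IN={d:-2; rest ⊤} | OUT={d:-2; rest ⊤}
  B5: | IN=(all ⊤) | OUT=(all ⊤)

Merge at B2: IN[B2] = OUT[B1] = {a: ⊤, b: ⊤, c: ⊤, d: ⊤, e: ⊤, f: ⊤}
Applying B2's transfer function to that IN value gives OUT[B2] (row B2 above).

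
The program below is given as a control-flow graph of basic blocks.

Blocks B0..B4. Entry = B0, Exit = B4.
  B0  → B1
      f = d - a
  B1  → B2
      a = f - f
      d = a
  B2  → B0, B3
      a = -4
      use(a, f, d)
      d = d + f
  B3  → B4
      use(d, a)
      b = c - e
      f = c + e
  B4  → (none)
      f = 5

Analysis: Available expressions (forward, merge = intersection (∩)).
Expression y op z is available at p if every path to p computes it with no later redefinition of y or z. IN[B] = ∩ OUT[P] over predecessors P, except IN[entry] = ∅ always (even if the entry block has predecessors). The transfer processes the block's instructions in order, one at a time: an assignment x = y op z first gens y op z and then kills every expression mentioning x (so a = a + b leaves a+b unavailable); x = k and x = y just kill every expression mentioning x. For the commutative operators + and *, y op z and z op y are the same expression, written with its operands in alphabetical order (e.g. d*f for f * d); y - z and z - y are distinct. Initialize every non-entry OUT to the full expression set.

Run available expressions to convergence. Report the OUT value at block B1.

Per-block solution:
  B0:  IN={}  OUT={d-a}
  B1:  IN={d-a}  OUT={f-f}
  B2:  IN={f-f}  OUT={f-f}
  B3:  IN={f-f}  OUT={c+e, c-e}
  B4:  IN={c+e, c-e}  OUT={c+e, c-e}

Merge at B1: IN[B1] = OUT[B0] = {d-a}
Applying B1's transfer function to that IN value gives OUT[B1] (row B1 above).

Answer: {f-f}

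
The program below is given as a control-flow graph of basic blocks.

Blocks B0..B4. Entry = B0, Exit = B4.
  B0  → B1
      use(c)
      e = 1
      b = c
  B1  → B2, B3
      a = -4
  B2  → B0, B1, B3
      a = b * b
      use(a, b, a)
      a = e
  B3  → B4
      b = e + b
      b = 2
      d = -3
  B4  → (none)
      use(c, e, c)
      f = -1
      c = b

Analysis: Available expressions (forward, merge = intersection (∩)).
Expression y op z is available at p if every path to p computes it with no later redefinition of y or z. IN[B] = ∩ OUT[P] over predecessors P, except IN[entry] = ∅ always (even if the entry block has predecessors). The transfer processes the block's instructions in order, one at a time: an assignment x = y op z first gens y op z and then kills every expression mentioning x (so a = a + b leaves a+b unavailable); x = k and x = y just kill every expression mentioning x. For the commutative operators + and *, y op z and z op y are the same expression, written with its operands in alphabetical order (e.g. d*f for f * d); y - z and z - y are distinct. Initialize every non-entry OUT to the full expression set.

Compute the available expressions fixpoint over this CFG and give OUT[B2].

Per-block solution:
  B0:  IN={}  OUT={}
  B1:  IN={}  OUT={}
  B2:  IN={}  OUT={b*b}
  B3:  IN={}  OUT={}
  B4:  IN={}  OUT={}

Merge at B2: IN[B2] = OUT[B1] = {}
Applying B2's transfer function to that IN value gives OUT[B2] (row B2 above).

Answer: {b*b}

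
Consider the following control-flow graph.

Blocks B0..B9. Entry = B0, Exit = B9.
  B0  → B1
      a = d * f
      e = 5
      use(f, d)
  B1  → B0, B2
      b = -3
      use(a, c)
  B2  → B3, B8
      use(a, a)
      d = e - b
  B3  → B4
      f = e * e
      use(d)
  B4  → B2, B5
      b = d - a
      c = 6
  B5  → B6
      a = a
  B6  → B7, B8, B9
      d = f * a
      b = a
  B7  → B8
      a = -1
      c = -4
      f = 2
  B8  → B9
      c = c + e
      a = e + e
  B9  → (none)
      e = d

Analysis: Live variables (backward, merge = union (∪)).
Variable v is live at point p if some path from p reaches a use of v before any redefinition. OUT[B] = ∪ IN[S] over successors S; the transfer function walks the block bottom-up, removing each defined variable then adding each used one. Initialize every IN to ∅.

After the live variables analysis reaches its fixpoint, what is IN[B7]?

Converged values:
  B0:  IN={c, d, f}  OUT={a, c, d, e, f}
  B1:  IN={a, c, d, e, f}  OUT={a, b, c, d, e, f}
  B2:  IN={a, b, c, e}  OUT={a, c, d, e}
  B3:  IN={a, d, e}  OUT={a, d, e, f}
  B4:  IN={a, d, e, f}  OUT={a, b, c, e, f}
  B5:  IN={a, c, e, f}  OUT={a, c, e, f}
  B6:  IN={a, c, e, f}  OUT={c, d, e}
  B7:  IN={d, e}  OUT={c, d, e}
  B8:  IN={c, d, e}  OUT={d}
  B9:  IN={d}  OUT={}

Merge at B7: OUT[B7] = IN[B8] = {c, d, e}
Applying B7's transfer function to that OUT value gives IN[B7] (row B7 above).

Answer: {d, e}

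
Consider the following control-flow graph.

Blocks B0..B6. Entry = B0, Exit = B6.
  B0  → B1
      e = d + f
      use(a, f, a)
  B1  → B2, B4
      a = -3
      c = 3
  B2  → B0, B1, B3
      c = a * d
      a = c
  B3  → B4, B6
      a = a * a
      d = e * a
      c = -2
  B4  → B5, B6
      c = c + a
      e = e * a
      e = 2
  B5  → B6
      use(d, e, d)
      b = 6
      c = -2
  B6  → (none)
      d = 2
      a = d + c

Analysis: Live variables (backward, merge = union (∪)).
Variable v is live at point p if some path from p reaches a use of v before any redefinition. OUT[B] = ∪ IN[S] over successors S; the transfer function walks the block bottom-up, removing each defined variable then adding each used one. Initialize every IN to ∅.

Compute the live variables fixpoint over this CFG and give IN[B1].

Answer: {d, e, f}

Derivation:
Converged values:
  B0:  IN={a, d, f}  OUT={d, e, f}
  B1:  IN={d, e, f}  OUT={a, c, d, e, f}
  B2:  IN={a, d, e, f}  OUT={a, d, e, f}
  B3:  IN={a, e}  OUT={a, c, d, e}
  B4:  IN={a, c, d, e}  OUT={c, d, e}
  B5:  IN={d, e}  OUT={c}
  B6:  IN={c}  OUT={}

Merge at B1: OUT[B1] = IN[B2] ⊔ IN[B4] = {a, c, d, e, f}
Applying B1's transfer function to that OUT value gives IN[B1] (row B1 above).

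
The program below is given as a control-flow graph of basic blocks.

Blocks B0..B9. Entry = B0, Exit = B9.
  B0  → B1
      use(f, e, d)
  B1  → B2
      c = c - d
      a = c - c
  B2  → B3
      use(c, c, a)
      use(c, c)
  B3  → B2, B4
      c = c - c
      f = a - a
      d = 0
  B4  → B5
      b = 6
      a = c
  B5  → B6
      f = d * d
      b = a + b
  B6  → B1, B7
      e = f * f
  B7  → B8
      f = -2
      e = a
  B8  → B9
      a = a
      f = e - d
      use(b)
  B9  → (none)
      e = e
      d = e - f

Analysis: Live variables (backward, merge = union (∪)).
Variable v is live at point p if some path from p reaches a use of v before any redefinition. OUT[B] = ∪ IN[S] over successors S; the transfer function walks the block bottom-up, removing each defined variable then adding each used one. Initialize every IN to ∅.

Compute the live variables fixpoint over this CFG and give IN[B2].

Answer: {a, c}

Working:
Fixpoint table:
  B0: | IN={c, d, e, f} | OUT={c, d}
  B1: | IN={c, d} | OUT={a, c}
  B2: | IN={a, c} | OUT={a, c}
  B3: | IN={a, c} | OUT={a, c, d}
  B4: | IN={c, d} | OUT={a, b, c, d}
  B5: | IN={a, b, c, d} | OUT={a, b, c, d, f}
  B6: | IN={a, b, c, d, f} | OUT={a, b, c, d}
  B7: | IN={a, b, d} | OUT={a, b, d, e}
  B8: | IN={a, b, d, e} | OUT={e, f}
  B9: | IN={e, f} | OUT={}

Merge at B2: OUT[B2] = IN[B3] = {a, c}
Applying B2's transfer function to that OUT value gives IN[B2] (row B2 above).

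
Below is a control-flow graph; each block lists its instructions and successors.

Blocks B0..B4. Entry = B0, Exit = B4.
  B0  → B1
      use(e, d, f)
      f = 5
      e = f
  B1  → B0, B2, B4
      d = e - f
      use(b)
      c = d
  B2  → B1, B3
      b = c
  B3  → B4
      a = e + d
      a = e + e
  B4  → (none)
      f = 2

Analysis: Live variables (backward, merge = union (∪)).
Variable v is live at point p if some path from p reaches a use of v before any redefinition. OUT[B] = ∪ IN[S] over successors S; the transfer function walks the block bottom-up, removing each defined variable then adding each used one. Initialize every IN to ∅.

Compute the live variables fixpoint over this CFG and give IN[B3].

Answer: {d, e}

Working:
Converged values:
  B0:  IN={b, d, e, f}  OUT={b, e, f}
  B1:  IN={b, e, f}  OUT={b, c, d, e, f}
  B2:  IN={c, d, e, f}  OUT={b, d, e, f}
  B3:  IN={d, e}  OUT={}
  B4:  IN={}  OUT={}

Merge at B3: OUT[B3] = IN[B4] = {}
Applying B3's transfer function to that OUT value gives IN[B3] (row B3 above).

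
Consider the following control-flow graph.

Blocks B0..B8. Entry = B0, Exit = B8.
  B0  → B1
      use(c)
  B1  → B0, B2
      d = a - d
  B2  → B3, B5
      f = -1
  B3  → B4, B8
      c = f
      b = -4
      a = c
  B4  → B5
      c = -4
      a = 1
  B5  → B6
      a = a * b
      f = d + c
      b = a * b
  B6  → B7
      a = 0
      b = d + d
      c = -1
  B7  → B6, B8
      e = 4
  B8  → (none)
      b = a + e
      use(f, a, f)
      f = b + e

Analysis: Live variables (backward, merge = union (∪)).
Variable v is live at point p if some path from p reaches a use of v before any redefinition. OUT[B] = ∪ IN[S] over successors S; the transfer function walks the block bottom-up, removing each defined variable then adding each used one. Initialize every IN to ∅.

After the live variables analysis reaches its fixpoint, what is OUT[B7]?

Answer: {a, d, e, f}

Trace:
Per-block solution:
  B0:   IN={a, b, c, d, e}   OUT={a, b, c, d, e}
  B1:   IN={a, b, c, d, e}   OUT={a, b, c, d, e}
  B2:   IN={a, b, c, d, e}   OUT={a, b, c, d, e, f}
  B3:   IN={d, e, f}   OUT={a, b, d, e, f}
  B4:   IN={b, d}   OUT={a, b, c, d}
  B5:   IN={a, b, c, d}   OUT={d, f}
  B6:   IN={d, f}   OUT={a, d, f}
  B7:   IN={a, d, f}   OUT={a, d, e, f}
  B8:   IN={a, e, f}   OUT={}

Merge at B7: OUT[B7] = IN[B6] ⊔ IN[B8] = {a, d, e, f}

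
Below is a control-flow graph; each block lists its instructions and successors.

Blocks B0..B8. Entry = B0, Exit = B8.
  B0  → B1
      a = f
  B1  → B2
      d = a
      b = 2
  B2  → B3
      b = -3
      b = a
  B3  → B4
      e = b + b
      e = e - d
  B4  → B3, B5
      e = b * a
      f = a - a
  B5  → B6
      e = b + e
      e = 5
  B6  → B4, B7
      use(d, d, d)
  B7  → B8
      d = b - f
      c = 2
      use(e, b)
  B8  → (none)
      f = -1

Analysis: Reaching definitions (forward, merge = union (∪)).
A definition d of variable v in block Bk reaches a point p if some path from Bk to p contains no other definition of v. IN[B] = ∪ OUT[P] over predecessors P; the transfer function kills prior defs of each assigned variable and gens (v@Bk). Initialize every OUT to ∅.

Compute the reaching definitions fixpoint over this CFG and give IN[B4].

Per-block solution:
  B0:   IN={}   OUT={a@B0}
  B1:   IN={a@B0}   OUT={a@B0, b@B1, d@B1}
  B2:   IN={a@B0, b@B1, d@B1}   OUT={a@B0, b@B2, d@B1}
  B3:   IN={a@B0, b@B2, d@B1, e@B4, f@B4}   OUT={a@B0, b@B2, d@B1, e@B3, f@B4}
  B4:   IN={a@B0, b@B2, d@B1, e@B3, e@B5, f@B4}   OUT={a@B0, b@B2, d@B1, e@B4, f@B4}
  B5:   IN={a@B0, b@B2, d@B1, e@B4, f@B4}   OUT={a@B0, b@B2, d@B1, e@B5, f@B4}
  B6:   IN={a@B0, b@B2, d@B1, e@B5, f@B4}   OUT={a@B0, b@B2, d@B1, e@B5, f@B4}
  B7:   IN={a@B0, b@B2, d@B1, e@B5, f@B4}   OUT={a@B0, b@B2, c@B7, d@B7, e@B5, f@B4}
  B8:   IN={a@B0, b@B2, c@B7, d@B7, e@B5, f@B4}   OUT={a@B0, b@B2, c@B7, d@B7, e@B5, f@B8}

Merge at B4: IN[B4] = OUT[B3] ⊔ OUT[B6] = {a@B0, b@B2, d@B1, e@B3, e@B5, f@B4}

Answer: {a@B0, b@B2, d@B1, e@B3, e@B5, f@B4}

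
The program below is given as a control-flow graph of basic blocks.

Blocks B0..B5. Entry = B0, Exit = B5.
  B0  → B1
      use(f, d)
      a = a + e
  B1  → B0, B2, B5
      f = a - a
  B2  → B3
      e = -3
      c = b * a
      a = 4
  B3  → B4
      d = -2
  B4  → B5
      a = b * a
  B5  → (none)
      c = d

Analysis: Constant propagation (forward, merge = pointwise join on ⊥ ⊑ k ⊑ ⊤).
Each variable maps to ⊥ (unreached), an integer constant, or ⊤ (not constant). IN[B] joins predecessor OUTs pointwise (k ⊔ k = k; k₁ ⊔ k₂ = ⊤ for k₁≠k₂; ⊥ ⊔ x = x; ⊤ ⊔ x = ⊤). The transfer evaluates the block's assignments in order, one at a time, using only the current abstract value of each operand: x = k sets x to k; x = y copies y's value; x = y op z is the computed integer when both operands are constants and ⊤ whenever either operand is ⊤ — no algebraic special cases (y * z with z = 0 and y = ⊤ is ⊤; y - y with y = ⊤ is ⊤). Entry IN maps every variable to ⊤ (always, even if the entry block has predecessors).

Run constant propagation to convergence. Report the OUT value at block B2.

Answer: {a: 4, b: ⊤, c: ⊤, d: ⊤, e: -3, f: ⊤}

Working:
Converged values:
  B0: | IN=(all ⊤) | OUT=(all ⊤)
  B1: | IN=(all ⊤) | OUT=(all ⊤)
  B2: | IN=(all ⊤) | OUT={a:4, e:-3; rest ⊤}
  B3: | IN={a:4, e:-3; rest ⊤} | OUT={a:4, d:-2, e:-3; rest ⊤}
  B4: | IN={a:4, d:-2, e:-3; rest ⊤} | OUT={d:-2, e:-3; rest ⊤}
  B5: | IN=(all ⊤) | OUT=(all ⊤)

Merge at B2: IN[B2] = OUT[B1] = {a: ⊤, b: ⊤, c: ⊤, d: ⊤, e: ⊤, f: ⊤}
Applying B2's transfer function to that IN value gives OUT[B2] (row B2 above).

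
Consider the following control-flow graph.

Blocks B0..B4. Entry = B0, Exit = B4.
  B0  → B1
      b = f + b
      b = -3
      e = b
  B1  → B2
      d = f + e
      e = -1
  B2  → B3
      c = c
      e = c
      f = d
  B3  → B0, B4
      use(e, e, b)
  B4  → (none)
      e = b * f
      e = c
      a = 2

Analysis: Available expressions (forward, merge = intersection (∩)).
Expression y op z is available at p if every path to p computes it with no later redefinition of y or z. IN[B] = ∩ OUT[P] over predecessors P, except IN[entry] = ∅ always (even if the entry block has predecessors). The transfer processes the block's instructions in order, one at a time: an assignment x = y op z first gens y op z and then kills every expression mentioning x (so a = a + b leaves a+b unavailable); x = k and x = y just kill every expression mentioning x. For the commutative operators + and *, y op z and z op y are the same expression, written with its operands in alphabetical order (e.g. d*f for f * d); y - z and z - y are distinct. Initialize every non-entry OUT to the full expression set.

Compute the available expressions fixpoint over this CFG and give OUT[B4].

Answer: {b*f}

Derivation:
Per-block solution:
  B0:   IN={}   OUT={}
  B1:   IN={}   OUT={}
  B2:   IN={}   OUT={}
  B3:   IN={}   OUT={}
  B4:   IN={}   OUT={b*f}

Merge at B4: IN[B4] = OUT[B3] = {}
Applying B4's transfer function to that IN value gives OUT[B4] (row B4 above).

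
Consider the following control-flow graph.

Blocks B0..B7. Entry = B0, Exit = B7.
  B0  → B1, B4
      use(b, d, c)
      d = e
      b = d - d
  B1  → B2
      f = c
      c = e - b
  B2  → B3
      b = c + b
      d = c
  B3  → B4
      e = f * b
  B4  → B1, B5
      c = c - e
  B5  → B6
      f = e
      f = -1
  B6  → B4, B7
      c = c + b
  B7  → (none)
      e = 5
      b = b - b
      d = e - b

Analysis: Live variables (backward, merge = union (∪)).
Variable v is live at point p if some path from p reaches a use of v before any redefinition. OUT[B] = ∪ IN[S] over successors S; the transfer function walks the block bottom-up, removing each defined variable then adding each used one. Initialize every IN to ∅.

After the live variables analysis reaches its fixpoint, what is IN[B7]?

Answer: {b}

Trace:
Per-block solution:
  B0: | IN={b, c, d, e} | OUT={b, c, e}
  B1: | IN={b, c, e} | OUT={b, c, f}
  B2: | IN={b, c, f} | OUT={b, c, f}
  B3: | IN={b, c, f} | OUT={b, c, e}
  B4: | IN={b, c, e} | OUT={b, c, e}
  B5: | IN={b, c, e} | OUT={b, c, e}
  B6: | IN={b, c, e} | OUT={b, c, e}
  B7: | IN={b} | OUT={}

B7 is the boundary node: OUT[B7] = {}
Applying B7's transfer function to that OUT value gives IN[B7] (row B7 above).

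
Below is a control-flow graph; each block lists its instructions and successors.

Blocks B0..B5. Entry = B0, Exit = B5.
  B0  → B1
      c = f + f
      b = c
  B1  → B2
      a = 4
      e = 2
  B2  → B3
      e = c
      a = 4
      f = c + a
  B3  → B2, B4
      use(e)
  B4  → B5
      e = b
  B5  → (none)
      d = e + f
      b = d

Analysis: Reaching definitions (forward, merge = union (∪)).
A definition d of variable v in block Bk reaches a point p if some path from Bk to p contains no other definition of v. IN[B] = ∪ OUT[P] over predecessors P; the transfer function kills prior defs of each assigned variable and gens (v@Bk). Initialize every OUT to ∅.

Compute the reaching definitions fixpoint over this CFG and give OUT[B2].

Answer: {a@B2, b@B0, c@B0, e@B2, f@B2}

Working:
Converged values:
  B0:  IN={}  OUT={b@B0, c@B0}
  B1:  IN={b@B0, c@B0}  OUT={a@B1, b@B0, c@B0, e@B1}
  B2:  IN={a@B1, a@B2, b@B0, c@B0, e@B1, e@B2, f@B2}  OUT={a@B2, b@B0, c@B0, e@B2, f@B2}
  B3:  IN={a@B2, b@B0, c@B0, e@B2, f@B2}  OUT={a@B2, b@B0, c@B0, e@B2, f@B2}
  B4:  IN={a@B2, b@B0, c@B0, e@B2, f@B2}  OUT={a@B2, b@B0, c@B0, e@B4, f@B2}
  B5:  IN={a@B2, b@B0, c@B0, e@B4, f@B2}  OUT={a@B2, b@B5, c@B0, d@B5, e@B4, f@B2}

Merge at B2: IN[B2] = OUT[B1] ⊔ OUT[B3] = {a@B1, a@B2, b@B0, c@B0, e@B1, e@B2, f@B2}
Applying B2's transfer function to that IN value gives OUT[B2] (row B2 above).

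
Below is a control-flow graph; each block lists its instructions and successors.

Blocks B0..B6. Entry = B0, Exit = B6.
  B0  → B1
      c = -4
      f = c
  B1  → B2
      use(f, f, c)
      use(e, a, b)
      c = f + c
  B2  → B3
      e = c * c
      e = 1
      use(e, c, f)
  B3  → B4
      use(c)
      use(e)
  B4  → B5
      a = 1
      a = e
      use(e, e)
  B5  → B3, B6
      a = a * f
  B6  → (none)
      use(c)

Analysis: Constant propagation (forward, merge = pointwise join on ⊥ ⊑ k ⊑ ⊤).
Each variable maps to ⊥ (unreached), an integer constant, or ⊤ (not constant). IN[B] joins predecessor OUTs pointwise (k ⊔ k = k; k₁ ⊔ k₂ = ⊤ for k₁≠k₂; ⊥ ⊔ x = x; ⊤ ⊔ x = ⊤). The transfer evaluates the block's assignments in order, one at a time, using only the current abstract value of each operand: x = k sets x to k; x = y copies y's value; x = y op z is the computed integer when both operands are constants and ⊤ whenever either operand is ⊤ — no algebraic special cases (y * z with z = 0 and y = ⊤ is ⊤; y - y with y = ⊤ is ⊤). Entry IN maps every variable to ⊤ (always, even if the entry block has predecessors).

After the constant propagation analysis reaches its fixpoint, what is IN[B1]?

Answer: {a: ⊤, b: ⊤, c: -4, d: ⊤, e: ⊤, f: -4}

Trace:
Per-block solution:
  B0:   IN=(all ⊤)   OUT={c:-4, f:-4; rest ⊤}
  B1:   IN={c:-4, f:-4; rest ⊤}   OUT={c:-8, f:-4; rest ⊤}
  B2:   IN={c:-8, f:-4; rest ⊤}   OUT={c:-8, e:1, f:-4; rest ⊤}
  B3:   IN={c:-8, e:1, f:-4; rest ⊤}   OUT={c:-8, e:1, f:-4; rest ⊤}
  B4:   IN={c:-8, e:1, f:-4; rest ⊤}   OUT={a:1, c:-8, e:1, f:-4; rest ⊤}
  B5:   IN={a:1, c:-8, e:1, f:-4; rest ⊤}   OUT={a:-4, c:-8, e:1, f:-4; rest ⊤}
  B6:   IN={a:-4, c:-8, e:1, f:-4; rest ⊤}   OUT={a:-4, c:-8, e:1, f:-4; rest ⊤}

Merge at B1: IN[B1] = OUT[B0] = {a: ⊤, b: ⊤, c: -4, d: ⊤, e: ⊤, f: -4}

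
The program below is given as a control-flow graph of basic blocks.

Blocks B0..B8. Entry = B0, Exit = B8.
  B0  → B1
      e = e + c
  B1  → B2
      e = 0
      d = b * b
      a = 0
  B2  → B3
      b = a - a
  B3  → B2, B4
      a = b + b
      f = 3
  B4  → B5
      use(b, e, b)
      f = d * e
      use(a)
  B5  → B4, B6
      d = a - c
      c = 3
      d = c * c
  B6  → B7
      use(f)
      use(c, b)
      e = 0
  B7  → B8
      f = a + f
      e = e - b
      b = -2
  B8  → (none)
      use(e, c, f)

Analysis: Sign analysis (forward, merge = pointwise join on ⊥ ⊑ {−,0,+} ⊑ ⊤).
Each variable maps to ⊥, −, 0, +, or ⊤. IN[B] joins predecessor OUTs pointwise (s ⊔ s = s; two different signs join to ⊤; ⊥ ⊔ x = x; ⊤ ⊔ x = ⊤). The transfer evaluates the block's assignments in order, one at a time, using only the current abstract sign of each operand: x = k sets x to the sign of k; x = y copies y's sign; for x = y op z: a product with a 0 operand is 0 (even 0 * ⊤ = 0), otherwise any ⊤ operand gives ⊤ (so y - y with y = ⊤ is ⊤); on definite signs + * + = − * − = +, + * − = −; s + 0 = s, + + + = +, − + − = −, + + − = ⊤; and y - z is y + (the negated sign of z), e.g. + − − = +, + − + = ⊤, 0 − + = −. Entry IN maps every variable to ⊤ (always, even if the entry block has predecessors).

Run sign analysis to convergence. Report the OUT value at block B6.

Converged values:
  B0:   IN=(all ⊤)   OUT=(all ⊤)
  B1:   IN=(all ⊤)   OUT={a:0, e:0; rest ⊤}
  B2:   IN={a:0, e:0; rest ⊤}   OUT={a:0, b:0, e:0; rest ⊤}
  B3:   IN={a:0, b:0, e:0; rest ⊤}   OUT={a:0, b:0, e:0, f:+; rest ⊤}
  B4:   IN={a:0, b:0, e:0; rest ⊤}   OUT={a:0, b:0, e:0, f:0; rest ⊤}
  B5:   IN={a:0, b:0, e:0, f:0; rest ⊤}   OUT={a:0, b:0, c:+, d:+, e:0, f:0; rest ⊤}
  B6:   IN={a:0, b:0, c:+, d:+, e:0, f:0; rest ⊤}   OUT={a:0, b:0, c:+, d:+, e:0, f:0; rest ⊤}
  B7:   IN={a:0, b:0, c:+, d:+, e:0, f:0; rest ⊤}   OUT={a:0, b:-, c:+, d:+, e:0, f:0; rest ⊤}
  B8:   IN={a:0, b:-, c:+, d:+, e:0, f:0; rest ⊤}   OUT={a:0, b:-, c:+, d:+, e:0, f:0; rest ⊤}

Merge at B6: IN[B6] = OUT[B5] = {a: 0, b: 0, c: +, d: +, e: 0, f: 0}
Applying B6's transfer function to that IN value gives OUT[B6] (row B6 above).

Answer: {a: 0, b: 0, c: +, d: +, e: 0, f: 0}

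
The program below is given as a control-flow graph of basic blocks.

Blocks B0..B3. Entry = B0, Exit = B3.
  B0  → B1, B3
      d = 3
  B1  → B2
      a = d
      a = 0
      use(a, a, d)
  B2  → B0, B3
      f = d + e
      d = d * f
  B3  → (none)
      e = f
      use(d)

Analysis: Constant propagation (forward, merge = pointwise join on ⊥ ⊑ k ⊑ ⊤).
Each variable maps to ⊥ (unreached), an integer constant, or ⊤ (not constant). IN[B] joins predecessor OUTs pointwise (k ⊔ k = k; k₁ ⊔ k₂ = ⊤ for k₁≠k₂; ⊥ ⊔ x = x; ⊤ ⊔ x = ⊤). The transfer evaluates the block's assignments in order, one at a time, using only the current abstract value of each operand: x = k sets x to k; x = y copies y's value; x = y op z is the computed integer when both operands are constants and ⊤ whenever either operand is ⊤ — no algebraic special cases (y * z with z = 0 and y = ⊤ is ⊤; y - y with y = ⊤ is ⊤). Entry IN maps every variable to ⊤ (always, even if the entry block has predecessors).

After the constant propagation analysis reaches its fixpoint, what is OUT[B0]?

Fixpoint table:
  B0:   IN=(all ⊤)   OUT={d:3; rest ⊤}
  B1:   IN={d:3; rest ⊤}   OUT={a:0, d:3; rest ⊤}
  B2:   IN={a:0, d:3; rest ⊤}   OUT={a:0; rest ⊤}
  B3:   IN=(all ⊤)   OUT=(all ⊤)

Merge at B0 (entry node, so the boundary value (all ⊤) is joined with the incoming edge(s)): IN[B0] = (all ⊤) ⊔ OUT[B2] = {a: ⊤, b: ⊤, c: ⊤, d: ⊤, e: ⊤, f: ⊤}
Applying B0's transfer function to that IN value gives OUT[B0] (row B0 above).

Answer: {a: ⊤, b: ⊤, c: ⊤, d: 3, e: ⊤, f: ⊤}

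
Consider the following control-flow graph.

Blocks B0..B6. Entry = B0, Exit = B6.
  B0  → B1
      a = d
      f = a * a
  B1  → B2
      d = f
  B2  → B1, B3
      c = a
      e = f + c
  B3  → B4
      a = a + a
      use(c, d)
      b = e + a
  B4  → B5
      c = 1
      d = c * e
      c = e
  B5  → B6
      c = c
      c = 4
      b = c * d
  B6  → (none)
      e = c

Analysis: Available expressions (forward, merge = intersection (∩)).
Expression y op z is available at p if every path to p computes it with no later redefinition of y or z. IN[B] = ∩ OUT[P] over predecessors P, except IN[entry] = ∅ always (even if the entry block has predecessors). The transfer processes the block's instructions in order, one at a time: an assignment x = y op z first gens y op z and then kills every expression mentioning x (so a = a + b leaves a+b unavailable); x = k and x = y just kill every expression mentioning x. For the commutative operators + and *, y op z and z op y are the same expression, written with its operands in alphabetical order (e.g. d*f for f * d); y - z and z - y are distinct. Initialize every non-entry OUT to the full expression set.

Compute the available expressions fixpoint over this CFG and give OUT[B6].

Answer: {c*d}

Working:
Per-block solution:
  B0:   IN={}   OUT={a*a}
  B1:   IN={a*a}   OUT={a*a}
  B2:   IN={a*a}   OUT={a*a, c+f}
  B3:   IN={a*a, c+f}   OUT={a+e, c+f}
  B4:   IN={a+e, c+f}   OUT={a+e}
  B5:   IN={a+e}   OUT={a+e, c*d}
  B6:   IN={a+e, c*d}   OUT={c*d}

Merge at B6: IN[B6] = OUT[B5] = {a+e, c*d}
Applying B6's transfer function to that IN value gives OUT[B6] (row B6 above).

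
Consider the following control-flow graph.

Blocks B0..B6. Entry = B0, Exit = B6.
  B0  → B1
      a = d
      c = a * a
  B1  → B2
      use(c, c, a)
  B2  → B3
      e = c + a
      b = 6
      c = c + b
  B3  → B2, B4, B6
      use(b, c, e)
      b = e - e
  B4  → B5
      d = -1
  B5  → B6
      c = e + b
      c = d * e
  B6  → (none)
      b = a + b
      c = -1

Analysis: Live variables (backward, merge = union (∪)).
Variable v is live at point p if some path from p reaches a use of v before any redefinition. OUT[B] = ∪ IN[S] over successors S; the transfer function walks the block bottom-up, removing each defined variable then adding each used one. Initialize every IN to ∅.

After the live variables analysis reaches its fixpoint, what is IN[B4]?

Fixpoint table:
  B0: | IN={d} | OUT={a, c}
  B1: | IN={a, c} | OUT={a, c}
  B2: | IN={a, c} | OUT={a, b, c, e}
  B3: | IN={a, b, c, e} | OUT={a, b, c, e}
  B4: | IN={a, b, e} | OUT={a, b, d, e}
  B5: | IN={a, b, d, e} | OUT={a, b}
  B6: | IN={a, b} | OUT={}

Merge at B4: OUT[B4] = IN[B5] = {a, b, d, e}
Applying B4's transfer function to that OUT value gives IN[B4] (row B4 above).

Answer: {a, b, e}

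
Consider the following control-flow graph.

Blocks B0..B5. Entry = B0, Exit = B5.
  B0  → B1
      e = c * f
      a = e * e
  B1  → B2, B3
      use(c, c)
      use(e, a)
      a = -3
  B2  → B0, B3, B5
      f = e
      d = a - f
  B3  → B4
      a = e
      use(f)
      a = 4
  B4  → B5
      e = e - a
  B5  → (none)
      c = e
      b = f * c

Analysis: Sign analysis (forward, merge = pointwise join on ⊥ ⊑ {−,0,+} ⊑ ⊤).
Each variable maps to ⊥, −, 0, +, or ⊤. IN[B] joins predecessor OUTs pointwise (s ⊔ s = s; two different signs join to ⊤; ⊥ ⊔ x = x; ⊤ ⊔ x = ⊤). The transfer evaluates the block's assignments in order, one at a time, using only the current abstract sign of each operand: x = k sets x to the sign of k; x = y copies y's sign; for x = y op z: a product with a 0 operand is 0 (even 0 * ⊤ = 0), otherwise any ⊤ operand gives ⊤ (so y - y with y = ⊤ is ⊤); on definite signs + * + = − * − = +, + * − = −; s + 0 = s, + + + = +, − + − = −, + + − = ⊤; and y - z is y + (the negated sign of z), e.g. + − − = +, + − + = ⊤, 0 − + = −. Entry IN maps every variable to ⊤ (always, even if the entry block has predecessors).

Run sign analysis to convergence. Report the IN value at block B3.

Per-block solution:
  B0:   IN=(all ⊤)   OUT=(all ⊤)
  B1:   IN=(all ⊤)   OUT={a:-; rest ⊤}
  B2:   IN={a:-; rest ⊤}   OUT={a:-; rest ⊤}
  B3:   IN={a:-; rest ⊤}   OUT={a:+; rest ⊤}
  B4:   IN={a:+; rest ⊤}   OUT={a:+; rest ⊤}
  B5:   IN=(all ⊤)   OUT=(all ⊤)

Merge at B3: IN[B3] = OUT[B1] ⊔ OUT[B2] = {a: -, b: ⊤, c: ⊤, d: ⊤, e: ⊤, f: ⊤}

Answer: {a: -, b: ⊤, c: ⊤, d: ⊤, e: ⊤, f: ⊤}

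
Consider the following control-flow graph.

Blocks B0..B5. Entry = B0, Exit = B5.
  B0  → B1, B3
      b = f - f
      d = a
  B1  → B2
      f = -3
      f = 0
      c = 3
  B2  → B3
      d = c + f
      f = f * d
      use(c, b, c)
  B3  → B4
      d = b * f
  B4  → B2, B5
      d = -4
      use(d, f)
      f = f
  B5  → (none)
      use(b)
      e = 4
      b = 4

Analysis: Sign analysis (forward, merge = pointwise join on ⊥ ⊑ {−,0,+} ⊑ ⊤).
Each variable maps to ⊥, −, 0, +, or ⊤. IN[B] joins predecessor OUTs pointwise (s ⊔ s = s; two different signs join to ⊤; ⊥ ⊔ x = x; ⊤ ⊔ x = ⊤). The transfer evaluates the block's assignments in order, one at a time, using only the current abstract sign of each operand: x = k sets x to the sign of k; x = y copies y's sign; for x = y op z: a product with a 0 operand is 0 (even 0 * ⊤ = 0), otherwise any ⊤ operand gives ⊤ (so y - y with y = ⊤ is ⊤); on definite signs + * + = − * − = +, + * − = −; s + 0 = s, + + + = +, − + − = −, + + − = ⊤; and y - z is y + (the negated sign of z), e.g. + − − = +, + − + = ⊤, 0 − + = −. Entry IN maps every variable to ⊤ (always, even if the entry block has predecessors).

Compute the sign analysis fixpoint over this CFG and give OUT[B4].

Answer: {a: ⊤, b: ⊤, c: ⊤, d: -, e: ⊤, f: ⊤}

Working:
Per-block solution:
  B0: | IN=(all ⊤) | OUT=(all ⊤)
  B1: | IN=(all ⊤) | OUT={c:+, f:0; rest ⊤}
  B2: | IN=(all ⊤) | OUT=(all ⊤)
  B3: | IN=(all ⊤) | OUT=(all ⊤)
  B4: | IN=(all ⊤) | OUT={d:-; rest ⊤}
  B5: | IN={d:-; rest ⊤} | OUT={b:+, d:-, e:+; rest ⊤}

Merge at B4: IN[B4] = OUT[B3] = {a: ⊤, b: ⊤, c: ⊤, d: ⊤, e: ⊤, f: ⊤}
Applying B4's transfer function to that IN value gives OUT[B4] (row B4 above).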